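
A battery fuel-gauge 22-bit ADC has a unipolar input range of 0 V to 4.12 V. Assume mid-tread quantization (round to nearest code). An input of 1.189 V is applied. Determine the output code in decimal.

Full-scale span = 4.12 V; LSB = 4.12/2^22 = 0.98 µV.
(1.189 − 0) / 9.82285e-07 = 1210443.557 LSBs.
So the output code is 1210444.

code 1210444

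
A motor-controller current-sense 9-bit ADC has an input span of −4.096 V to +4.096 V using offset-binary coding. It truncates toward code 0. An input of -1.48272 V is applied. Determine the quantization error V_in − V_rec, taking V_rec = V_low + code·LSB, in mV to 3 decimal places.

One LSB is 8.192 V / 512 = 16.000 mV.
(-1.48272 − (−4.096))/0.016 = 163.3300; ⌊·⌋ gives code 163.
Code 163 maps back to (−4.096) + 163×0.016 V = -1.488 V.
Difference: 0.00528 V → 5.280 mV.

5.280 mV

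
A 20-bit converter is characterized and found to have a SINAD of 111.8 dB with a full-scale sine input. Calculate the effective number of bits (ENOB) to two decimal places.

ENOB = (SINAD − 1.76) / 6.02 = (111.8 − 1.76)/6.02 = 18.279.

18.28 bits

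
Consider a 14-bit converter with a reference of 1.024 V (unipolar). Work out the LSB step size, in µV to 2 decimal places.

Full-scale span = 1.024 V.
LSB = 1.024 / 2^14 = 1.024 / 16384 = 6.25e-05 V = 62.50 µV.

62.50 µV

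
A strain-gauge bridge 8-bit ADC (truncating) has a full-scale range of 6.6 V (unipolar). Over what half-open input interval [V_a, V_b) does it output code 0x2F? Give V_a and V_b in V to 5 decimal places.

[1.21172 V, 1.23750 V)

LSB = 6.6/2^8 = 25.781 mV.
Code 0x2F = 47 decimal.
V_a = V_low + 47·LSB = 1.21172 V; V_b = V_low + 48·LSB = 1.2375 V.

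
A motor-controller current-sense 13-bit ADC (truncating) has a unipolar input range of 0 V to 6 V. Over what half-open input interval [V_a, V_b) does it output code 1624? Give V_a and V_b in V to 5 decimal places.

LSB = 6/2^13 = 0.732 mV.
V_a = V_low + 1624·LSB = 1.18945 V; V_b = V_low + 1625·LSB = 1.19019 V.

[1.18945 V, 1.19019 V)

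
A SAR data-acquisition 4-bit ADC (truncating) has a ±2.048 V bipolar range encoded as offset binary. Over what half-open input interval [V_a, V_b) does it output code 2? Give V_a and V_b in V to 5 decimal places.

[-1.53600 V, -1.28000 V)

LSB = 4.096/2^4 = 256.000 mV.
V_a = V_low + 2·LSB = -1.536 V; V_b = V_low + 3·LSB = -1.28 V.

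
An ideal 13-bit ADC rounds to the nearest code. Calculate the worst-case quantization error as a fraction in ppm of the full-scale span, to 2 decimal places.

61.04 ppm

Rounding → worst-case error = ½ LSB = V_FS/2^14, so 1e+06/16384 = 61.0352 ppm of full scale.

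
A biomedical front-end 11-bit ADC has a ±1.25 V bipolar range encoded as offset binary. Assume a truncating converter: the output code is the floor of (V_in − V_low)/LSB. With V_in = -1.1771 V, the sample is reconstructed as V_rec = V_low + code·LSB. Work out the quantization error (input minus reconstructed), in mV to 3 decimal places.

Step size: 2.5 V ÷ 2^11 = 1.221 mV.
Scaled input = 59.7197 LSBs, so code = 59.
V_rec = (−1.25) + 59·0.0012207 = -1.1779785 V.
Difference: 0.000878516 V → 0.879 mV.

0.879 mV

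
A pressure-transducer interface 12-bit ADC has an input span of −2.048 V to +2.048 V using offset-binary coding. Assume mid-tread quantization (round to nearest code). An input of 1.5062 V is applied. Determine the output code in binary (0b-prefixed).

LSB = 4.096 V / 4096 = 1.000 mV.
Input sits at 3554.200 steps above V_low.
round(3554.200) = 3554.
In binary (0b-prefixed): 0b110111100010.

code 0b110111100010 (decimal 3554)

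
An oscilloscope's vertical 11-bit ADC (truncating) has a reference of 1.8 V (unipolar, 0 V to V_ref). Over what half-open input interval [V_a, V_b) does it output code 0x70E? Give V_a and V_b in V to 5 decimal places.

LSB = 1.8/2^11 = 0.879 mV.
Code 0x70E = 1806 decimal.
V_a = V_low + 1806·LSB = 1.5873 V; V_b = V_low + 1807·LSB = 1.58818 V.

[1.58730 V, 1.58818 V)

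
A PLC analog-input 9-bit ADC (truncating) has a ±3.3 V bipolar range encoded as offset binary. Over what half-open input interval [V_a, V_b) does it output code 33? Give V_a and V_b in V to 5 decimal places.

LSB = 6.6/2^9 = 12.891 mV.
V_a = V_low + 33·LSB = -2.87461 V; V_b = V_low + 34·LSB = -2.86172 V.

[-2.87461 V, -2.86172 V)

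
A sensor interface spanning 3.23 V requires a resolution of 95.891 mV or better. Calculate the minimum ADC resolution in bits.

6 bits

Number of steps required ≥ 3.23 V / 95.891 mV = 33.68.
Need 2^N ≥ 33.68; 2^5 = 32, 2^6 = 64.
Minimum N = 6.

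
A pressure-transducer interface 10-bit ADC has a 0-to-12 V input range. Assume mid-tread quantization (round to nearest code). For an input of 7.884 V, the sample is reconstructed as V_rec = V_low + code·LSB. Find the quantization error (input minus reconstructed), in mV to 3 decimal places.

-2.719 mV

LSB = 12/2^10 = 11.719 mV.
(7.884 − 0)/0.0117188 = 672.7680; round gives code 673.
V_rec = 0 + 673·0.0117188 = 7.8867188 V.
Error = 7.884 − 7.8867188 = -0.00271875 V = -2.719 mV.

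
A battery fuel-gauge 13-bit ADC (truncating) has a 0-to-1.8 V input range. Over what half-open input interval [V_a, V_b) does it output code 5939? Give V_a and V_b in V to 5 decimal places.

LSB = 1.8/2^13 = 219.73 µV.
V_a = V_low + 5939·LSB = 1.30496 V; V_b = V_low + 5940·LSB = 1.30518 V.

[1.30496 V, 1.30518 V)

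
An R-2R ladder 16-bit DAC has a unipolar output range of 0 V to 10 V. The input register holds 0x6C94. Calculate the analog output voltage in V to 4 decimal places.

LSB = 10 V / 2^16 = 152.59 µV.
Code 0x6C94 = 27796 decimal.
V_out = 0 + 27796 × 0.000152588 V = 4.24133 V.

4.2413 V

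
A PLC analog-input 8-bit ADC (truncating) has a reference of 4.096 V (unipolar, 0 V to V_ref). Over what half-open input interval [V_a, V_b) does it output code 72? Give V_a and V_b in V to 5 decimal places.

[1.15200 V, 1.16800 V)

LSB = 4.096/2^8 = 16.000 mV.
V_a = V_low + 72·LSB = 1.152 V; V_b = V_low + 73·LSB = 1.168 V.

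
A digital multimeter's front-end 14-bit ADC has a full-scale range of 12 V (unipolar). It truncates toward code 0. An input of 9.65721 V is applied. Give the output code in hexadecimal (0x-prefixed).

LSB = 12 V / 16384 = 0.732 mV.
(9.65721 − 0) / 0.000732422 = 13185.311 LSBs.
⌊·⌋(13185.311) = 13185.
In hexadecimal (0x-prefixed): 0x3381.

code 0x3381 (decimal 13185)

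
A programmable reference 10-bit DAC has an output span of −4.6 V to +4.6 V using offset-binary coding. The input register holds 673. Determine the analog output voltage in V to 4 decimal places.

1.4465 V

LSB = 9.2 V / 2^10 = 8.984 mV.
V_out = (−4.6) + 673 × 0.00898437 V = 1.44648 V.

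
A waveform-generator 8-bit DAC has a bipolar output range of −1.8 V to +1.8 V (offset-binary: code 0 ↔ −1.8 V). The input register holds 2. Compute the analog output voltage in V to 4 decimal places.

-1.7719 V

LSB = 3.6 V / 2^8 = 14.062 mV.
V_out = (−1.8) + 2 × 0.0140625 V = -1.77188 V.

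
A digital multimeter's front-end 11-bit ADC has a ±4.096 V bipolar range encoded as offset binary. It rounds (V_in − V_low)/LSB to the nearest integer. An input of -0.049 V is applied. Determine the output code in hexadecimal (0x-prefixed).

code 0x3F4 (decimal 1012)

Full-scale span = 8.192 V; LSB = 8.192/2^11 = 4.000 mV.
(V_in − V_low)/LSB = (-0.049 − (−4.096)) / 0.004 = 1011.750.
round(1011.750) = 1012.
In hexadecimal (0x-prefixed): 0x3F4.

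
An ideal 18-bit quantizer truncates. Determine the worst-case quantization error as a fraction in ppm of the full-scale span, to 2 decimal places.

Truncating → worst-case error = 1 LSB = V_FS/2^18, so 1e+06/262144 = 3.8147 ppm of full scale.

3.81 ppm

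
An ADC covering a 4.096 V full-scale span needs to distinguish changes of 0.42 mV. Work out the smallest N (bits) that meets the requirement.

14 bits

Number of steps required ≥ 4.096 V / 0.42 mV = 9752.38.
Need 2^N ≥ 9752.38; 2^13 = 8192, 2^14 = 16384.
Minimum N = 14.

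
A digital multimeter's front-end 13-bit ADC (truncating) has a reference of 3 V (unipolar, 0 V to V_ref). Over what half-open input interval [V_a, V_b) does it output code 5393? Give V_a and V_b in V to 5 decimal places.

[1.97498 V, 1.97534 V)

LSB = 3/2^13 = 366.21 µV.
V_a = V_low + 5393·LSB = 1.97498 V; V_b = V_low + 5394·LSB = 1.97534 V.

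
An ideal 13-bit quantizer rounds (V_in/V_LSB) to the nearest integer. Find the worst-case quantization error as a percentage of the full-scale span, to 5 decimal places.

Rounding → worst-case error = ½ LSB = V_FS/2^14, so 100/16384 = 0.00610352 % of full scale.

0.00610 %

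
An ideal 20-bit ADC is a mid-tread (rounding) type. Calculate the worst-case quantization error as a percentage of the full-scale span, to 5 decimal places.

Rounding → worst-case error = ½ LSB = V_FS/2^21, so 100/2097152 = 4.76837e-05 % of full scale.

0.00005 %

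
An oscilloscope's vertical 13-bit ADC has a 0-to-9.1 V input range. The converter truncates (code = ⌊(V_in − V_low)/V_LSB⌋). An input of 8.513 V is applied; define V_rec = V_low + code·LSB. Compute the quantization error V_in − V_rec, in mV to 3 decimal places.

0.634 mV

LSB = 9.1/2^13 = 1.111 mV.
(V_in − V_low)/LSB = (8.513 − 0)/0.00111084 = 7663.5710 → code 7663 (floor).
Code 7663 maps back to 0 + 7663×0.00111084 V = 8.5123657 V.
Difference: 0.000634277 V → 0.634 mV.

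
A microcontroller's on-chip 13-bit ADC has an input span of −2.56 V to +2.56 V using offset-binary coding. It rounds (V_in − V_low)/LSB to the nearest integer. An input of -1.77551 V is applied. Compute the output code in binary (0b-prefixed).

code 0b10011100111 (decimal 1255)

With 8192 levels over 5.12 V, one step is 0.625 mV.
Input sits at 1255.184 steps above V_low.
Round → code 1255.
In binary (0b-prefixed): 0b10011100111.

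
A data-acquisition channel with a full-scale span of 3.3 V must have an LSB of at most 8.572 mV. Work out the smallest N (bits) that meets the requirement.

9 bits

Number of steps required ≥ 3.3 V / 8.572 mV = 384.97.
Need 2^N ≥ 384.97; 2^8 = 256, 2^9 = 512.
Minimum N = 9.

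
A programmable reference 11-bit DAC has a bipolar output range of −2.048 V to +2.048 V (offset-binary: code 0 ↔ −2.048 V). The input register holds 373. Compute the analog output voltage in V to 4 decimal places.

LSB = 4.096 V / 2^11 = 2.000 mV.
V_out = (−2.048) + 373 × 0.002 V = -1.302 V.

-1.3020 V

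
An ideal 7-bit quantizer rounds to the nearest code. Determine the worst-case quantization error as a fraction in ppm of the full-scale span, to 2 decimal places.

Rounding → worst-case error = ½ LSB = V_FS/2^8, so 1e+06/256 = 3906.25 ppm of full scale.

3906.25 ppm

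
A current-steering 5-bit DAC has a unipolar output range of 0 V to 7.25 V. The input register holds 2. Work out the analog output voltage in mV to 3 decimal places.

453.125 mV

LSB = 7.25 V / 2^5 = 226.562 mV.
V_out = 0 + 2 × 0.226562 V = 0.453125 V.
= 453.125 mV.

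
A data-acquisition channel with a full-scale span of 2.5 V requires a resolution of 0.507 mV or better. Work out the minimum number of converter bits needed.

13 bits

Number of steps required ≥ 2.5 V / 0.507 mV = 4930.97.
Need 2^N ≥ 4930.97; 2^12 = 4096, 2^13 = 8192.
Minimum N = 13.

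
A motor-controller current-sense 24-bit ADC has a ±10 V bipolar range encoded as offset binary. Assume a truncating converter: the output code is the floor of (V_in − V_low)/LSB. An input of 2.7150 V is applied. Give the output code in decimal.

With 16777216 levels over 20 V, one step is 1.19 µV.
(V_in − V_low)/LSB = (2.7150 − (−10)) / 1.19209e-06 = 10666115.072.
Floor → code 10666115.

code 10666115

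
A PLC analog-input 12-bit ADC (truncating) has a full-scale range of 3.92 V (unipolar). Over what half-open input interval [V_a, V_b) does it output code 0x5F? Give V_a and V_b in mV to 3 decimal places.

LSB = 3.92/2^12 = 0.957 mV.
Code 0x5F = 95 decimal.
V_a = V_low + 95·LSB = 0.090918 V; V_b = V_low + 96·LSB = 0.091875 V.

[90.918 mV, 91.875 mV)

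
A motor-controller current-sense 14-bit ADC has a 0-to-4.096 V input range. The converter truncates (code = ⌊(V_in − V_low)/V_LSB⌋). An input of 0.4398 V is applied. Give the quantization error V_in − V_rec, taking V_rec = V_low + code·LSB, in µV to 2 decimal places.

One LSB is 4.096 V / 16384 = 250.00 µV.
(V_in − V_low)/LSB = (0.4398 − 0)/0.00025 = 1759.2000 → code 1759 (floor).
Code 1759 maps back to 0 + 1759×0.00025 V = 0.43975 V.
V_in − V_rec = 5e-05 V = 50.00 µV.

50.00 µV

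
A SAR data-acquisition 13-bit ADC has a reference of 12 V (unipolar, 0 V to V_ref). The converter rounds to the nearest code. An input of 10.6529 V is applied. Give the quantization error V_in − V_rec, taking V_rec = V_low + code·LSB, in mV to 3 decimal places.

LSB = 12/2^13 = 1.465 mV.
Scaled input = 7272.3797 LSBs, so code = 7272.
Code 7272 maps back to 0 + 7272×0.00146484 V = 10.652344 V.
V_in − V_rec = 0.00055625 V = 0.556 mV.

0.556 mV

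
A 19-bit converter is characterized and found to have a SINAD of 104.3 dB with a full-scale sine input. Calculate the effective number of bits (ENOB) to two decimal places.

17.03 bits

ENOB = (SINAD − 1.76) / 6.02 = (104.3 − 1.76)/6.02 = 17.033.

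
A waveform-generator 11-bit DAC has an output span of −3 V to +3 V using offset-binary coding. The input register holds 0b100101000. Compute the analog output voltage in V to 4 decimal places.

-2.1328 V

LSB = 6 V / 2^11 = 2.930 mV.
Code 0b100101000 = 296 decimal.
V_out = (−3) + 296 × 0.00292969 V = -2.13281 V.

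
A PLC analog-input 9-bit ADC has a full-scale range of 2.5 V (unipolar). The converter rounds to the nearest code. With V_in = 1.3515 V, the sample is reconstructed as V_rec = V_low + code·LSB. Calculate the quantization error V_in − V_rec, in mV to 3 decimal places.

LSB = 2.5/2^9 = 4.883 mV.
Scaled input = 276.7872 LSBs, so code = 277.
Reconstructed: 1.3525391 V.
Error = 1.3515 − 1.3525391 = -0.00103906 V = -1.039 mV.

-1.039 mV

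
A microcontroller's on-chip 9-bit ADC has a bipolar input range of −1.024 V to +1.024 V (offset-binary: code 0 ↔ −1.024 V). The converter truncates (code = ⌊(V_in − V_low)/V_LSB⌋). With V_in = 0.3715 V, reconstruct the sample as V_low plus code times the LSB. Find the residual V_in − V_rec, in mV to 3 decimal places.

Step size: 2.048 V ÷ 2^9 = 4.000 mV.
Scaled input = 348.8750 LSBs, so code = 348.
Code 348 maps back to (−1.024) + 348×0.004 V = 0.368 V.
Error = 0.3715 − 0.368 = 0.0035 V = 3.500 mV.

3.500 mV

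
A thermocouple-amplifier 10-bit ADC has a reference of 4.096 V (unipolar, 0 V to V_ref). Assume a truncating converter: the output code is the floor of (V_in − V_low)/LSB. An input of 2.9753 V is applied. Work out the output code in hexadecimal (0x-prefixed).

LSB = 4.096 V / 1024 = 4.000 mV.
Input sits at 743.825 steps above V_low.
⌊·⌋(743.825) = 743.
In hexadecimal (0x-prefixed): 0x2E7.

code 0x2E7 (decimal 743)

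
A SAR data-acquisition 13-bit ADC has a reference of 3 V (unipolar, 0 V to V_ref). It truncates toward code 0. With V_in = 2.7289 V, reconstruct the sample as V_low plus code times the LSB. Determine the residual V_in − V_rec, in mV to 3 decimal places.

LSB = 3/2^13 = 366.21 µV.
(2.7289 − 0)/0.000366211 = 7451.7163; ⌊·⌋ gives code 7451.
Code 7451 maps back to 0 + 7451×0.000366211 V = 2.7286377 V.
Error = 2.7289 − 2.7286377 = 0.000262305 V = 0.262 mV.

0.262 mV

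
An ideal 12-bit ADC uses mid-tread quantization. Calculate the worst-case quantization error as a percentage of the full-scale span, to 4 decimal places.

0.0122 %

Rounding → worst-case error = ½ LSB = V_FS/2^13, so 100/8192 = 0.012207 % of full scale.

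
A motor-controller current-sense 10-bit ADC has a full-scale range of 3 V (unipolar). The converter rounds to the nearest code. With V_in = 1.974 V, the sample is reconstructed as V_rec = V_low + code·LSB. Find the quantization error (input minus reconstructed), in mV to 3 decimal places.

One LSB is 3 V / 1024 = 2.930 mV.
(1.974 − 0)/0.00292969 = 673.7920; round gives code 674.
Reconstructed: 1.9746094 V.
V_in − V_rec = -0.000609375 V = -0.609 mV.

-0.609 mV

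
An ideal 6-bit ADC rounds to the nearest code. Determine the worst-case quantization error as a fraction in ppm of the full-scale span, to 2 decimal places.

7812.50 ppm

Rounding → worst-case error = ½ LSB = V_FS/2^7, so 1e+06/128 = 7812.5 ppm of full scale.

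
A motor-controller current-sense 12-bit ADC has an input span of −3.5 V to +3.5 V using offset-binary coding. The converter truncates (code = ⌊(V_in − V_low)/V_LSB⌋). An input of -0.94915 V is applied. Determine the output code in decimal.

Full-scale span = 7 V; LSB = 7/2^12 = 1.709 mV.
(-0.94915 − (−3.5)) / 0.00170898 = 1492.612 LSBs.
So the output code is 1492.

code 1492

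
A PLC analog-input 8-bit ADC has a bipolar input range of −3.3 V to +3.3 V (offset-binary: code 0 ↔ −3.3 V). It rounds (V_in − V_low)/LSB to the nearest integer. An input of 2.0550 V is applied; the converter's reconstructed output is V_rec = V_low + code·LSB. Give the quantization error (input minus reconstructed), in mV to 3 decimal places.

-7.500 mV

Step size: 6.6 V ÷ 2^8 = 25.781 mV.
(V_in − V_low)/LSB = (2.0550 − (−3.3))/0.0257812 = 207.7091 → code 208 (round).
V_rec = (−3.3) + 208·0.0257812 = 2.0625 V.
Difference: -0.0075 V → -7.500 mV.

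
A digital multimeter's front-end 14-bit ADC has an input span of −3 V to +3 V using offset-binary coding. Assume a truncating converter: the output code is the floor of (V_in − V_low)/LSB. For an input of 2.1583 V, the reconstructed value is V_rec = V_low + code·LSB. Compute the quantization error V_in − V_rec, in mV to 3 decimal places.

Step size: 6 V ÷ 2^14 = 366.21 µV.
Scaled input = 14085.5979 LSBs, so code = 14085.
V_rec = (−3) + 14085·0.000366211 = 2.1580811 V.
V_in − V_rec = 0.000218945 V = 0.219 mV.

0.219 mV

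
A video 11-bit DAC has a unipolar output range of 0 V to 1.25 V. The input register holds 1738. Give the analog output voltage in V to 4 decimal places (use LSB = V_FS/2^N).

1.0608 V

LSB = 1.25 V / 2^11 = 0.610 mV.
V_out = 0 + 1738 × 0.000610352 V = 1.06079 V.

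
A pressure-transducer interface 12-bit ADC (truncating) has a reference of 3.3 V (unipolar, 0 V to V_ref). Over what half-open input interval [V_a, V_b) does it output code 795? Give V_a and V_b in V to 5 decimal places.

[0.64050 V, 0.64131 V)

LSB = 3.3/2^12 = 0.806 mV.
V_a = V_low + 795·LSB = 0.640503 V; V_b = V_low + 796·LSB = 0.641309 V.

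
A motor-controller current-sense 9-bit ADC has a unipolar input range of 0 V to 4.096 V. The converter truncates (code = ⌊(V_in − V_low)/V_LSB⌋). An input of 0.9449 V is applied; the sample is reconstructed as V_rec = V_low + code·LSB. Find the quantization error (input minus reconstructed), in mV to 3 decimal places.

LSB = 4.096/2^9 = 8.000 mV.
(V_in − V_low)/LSB = (0.9449 − 0)/0.008 = 118.1125 → code 118 (floor).
Code 118 maps back to 0 + 118×0.008 V = 0.944 V.
Difference: 0.0009 V → 0.900 mV.

0.900 mV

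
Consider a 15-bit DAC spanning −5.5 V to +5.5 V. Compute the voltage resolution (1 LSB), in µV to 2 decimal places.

Full-scale span = 11 V.
LSB = 11 / 2^15 = 11 / 32768 = 0.000335693 V = 335.69 µV.

335.69 µV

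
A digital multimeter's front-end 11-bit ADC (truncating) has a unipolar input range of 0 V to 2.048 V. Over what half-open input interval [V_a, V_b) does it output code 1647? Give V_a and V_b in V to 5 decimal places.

[1.64700 V, 1.64800 V)

LSB = 2.048/2^11 = 1.000 mV.
V_a = V_low + 1647·LSB = 1.647 V; V_b = V_low + 1648·LSB = 1.648 V.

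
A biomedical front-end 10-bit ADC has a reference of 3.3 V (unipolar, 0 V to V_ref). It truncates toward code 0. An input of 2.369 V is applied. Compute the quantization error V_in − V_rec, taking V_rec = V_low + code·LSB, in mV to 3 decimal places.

Step size: 3.3 V ÷ 2^10 = 3.223 mV.
(V_in − V_low)/LSB = (2.369 − 0)/0.00322266 = 735.1079 → code 735 (floor).
Reconstructed: 2.3686523 V.
Difference: 0.000347656 V → 0.348 mV.

0.348 mV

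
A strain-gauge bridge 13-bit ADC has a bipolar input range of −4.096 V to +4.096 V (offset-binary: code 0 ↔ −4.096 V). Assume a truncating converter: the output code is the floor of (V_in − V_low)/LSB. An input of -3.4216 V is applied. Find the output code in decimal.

Full-scale span = 8.192 V; LSB = 8.192/2^13 = 1.000 mV.
(V_in − V_low)/LSB = (-3.4216 − (−4.096)) / 0.001 = 674.400.
So the output code is 674.

code 674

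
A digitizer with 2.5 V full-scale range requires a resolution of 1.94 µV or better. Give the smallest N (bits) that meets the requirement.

Number of steps required ≥ 2.5 V / 1.94 µV = 1288659.79.
Need 2^N ≥ 1288659.79; 2^20 = 1048576, 2^21 = 2097152.
Minimum N = 21.

21 bits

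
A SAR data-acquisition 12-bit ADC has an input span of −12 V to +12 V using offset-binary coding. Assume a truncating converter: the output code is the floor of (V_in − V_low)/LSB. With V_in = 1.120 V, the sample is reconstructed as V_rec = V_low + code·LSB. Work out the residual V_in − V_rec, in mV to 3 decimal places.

One LSB is 24 V / 4096 = 5.859 mV.
(V_in − V_low)/LSB = (1.120 − (−12))/0.00585938 = 2239.1467 → code 2239 (floor).
V_rec = (−12) + 2239·0.00585938 = 1.1191406 V.
Difference: 0.000859375 V → 0.859 mV.

0.859 mV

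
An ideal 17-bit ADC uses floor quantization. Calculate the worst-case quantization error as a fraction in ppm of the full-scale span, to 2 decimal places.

7.63 ppm

Truncating → worst-case error = 1 LSB = V_FS/2^17, so 1e+06/131072 = 7.62939 ppm of full scale.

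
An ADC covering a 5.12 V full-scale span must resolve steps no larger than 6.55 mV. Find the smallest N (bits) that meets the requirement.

10 bits

Number of steps required ≥ 5.12 V / 6.55 mV = 781.68.
Need 2^N ≥ 781.68; 2^9 = 512, 2^10 = 1024.
Minimum N = 10.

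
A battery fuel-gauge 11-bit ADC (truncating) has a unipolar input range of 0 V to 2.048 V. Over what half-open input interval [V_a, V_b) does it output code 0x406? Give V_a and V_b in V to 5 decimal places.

[1.03000 V, 1.03100 V)

LSB = 2.048/2^11 = 1.000 mV.
Code 0x406 = 1030 decimal.
V_a = V_low + 1030·LSB = 1.03 V; V_b = V_low + 1031·LSB = 1.031 V.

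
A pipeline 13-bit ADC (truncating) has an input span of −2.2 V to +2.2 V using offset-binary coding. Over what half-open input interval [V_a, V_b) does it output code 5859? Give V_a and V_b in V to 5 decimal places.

LSB = 4.4/2^13 = 0.537 mV.
V_a = V_low + 5859·LSB = 0.946924 V; V_b = V_low + 5860·LSB = 0.947461 V.

[0.94692 V, 0.94746 V)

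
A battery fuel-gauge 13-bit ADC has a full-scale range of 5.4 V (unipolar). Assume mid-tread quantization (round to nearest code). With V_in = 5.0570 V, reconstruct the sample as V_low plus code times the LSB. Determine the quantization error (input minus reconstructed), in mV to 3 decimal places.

-0.227 mV

LSB = 5.4/2^13 = 0.659 mV.
(5.0570 − 0)/0.00065918 = 7671.6563; round gives code 7672.
Code 7672 maps back to 0 + 7672×0.00065918 V = 5.0572266 V.
Difference: -0.000226563 V → -0.227 mV.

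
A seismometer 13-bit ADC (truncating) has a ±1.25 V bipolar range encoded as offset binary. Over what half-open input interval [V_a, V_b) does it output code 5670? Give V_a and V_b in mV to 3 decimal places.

LSB = 2.5/2^13 = 305.18 µV.
V_a = V_low + 5670·LSB = 0.480347 V; V_b = V_low + 5671·LSB = 0.480652 V.

[480.347 mV, 480.652 mV)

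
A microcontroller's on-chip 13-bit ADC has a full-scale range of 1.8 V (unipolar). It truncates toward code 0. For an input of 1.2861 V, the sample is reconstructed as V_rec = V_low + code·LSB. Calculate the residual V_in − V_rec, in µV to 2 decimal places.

One LSB is 1.8 V / 8192 = 219.73 µV.
(V_in − V_low)/LSB = (1.2861 − 0)/0.000219727 = 5853.1840 → code 5853 (floor).
Code 5853 maps back to 0 + 5853×0.000219727 V = 1.2860596 V.
Error = 1.2861 − 1.2860596 = 4.04297e-05 V = 40.43 µV.

40.43 µV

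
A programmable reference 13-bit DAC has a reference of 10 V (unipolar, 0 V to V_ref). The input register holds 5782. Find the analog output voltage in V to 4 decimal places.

7.0581 V

LSB = 10 V / 2^13 = 1.221 mV.
V_out = 0 + 5782 × 0.0012207 V = 7.05811 V.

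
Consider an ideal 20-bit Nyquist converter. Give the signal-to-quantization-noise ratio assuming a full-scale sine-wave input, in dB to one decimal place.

122.2 dB

SNR ≈ 6.02·N + 1.76 dB = 6.02·20 + 1.76 = 122.16 dB.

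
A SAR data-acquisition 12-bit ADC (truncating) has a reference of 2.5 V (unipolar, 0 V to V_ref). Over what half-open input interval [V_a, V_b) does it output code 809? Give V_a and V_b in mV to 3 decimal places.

[493.774 mV, 494.385 mV)

LSB = 2.5/2^12 = 0.610 mV.
V_a = V_low + 809·LSB = 0.493774 V; V_b = V_low + 810·LSB = 0.494385 V.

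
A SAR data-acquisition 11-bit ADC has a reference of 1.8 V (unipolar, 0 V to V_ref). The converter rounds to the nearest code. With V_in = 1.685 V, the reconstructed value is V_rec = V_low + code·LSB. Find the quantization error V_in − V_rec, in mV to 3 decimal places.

0.137 mV

One LSB is 1.8 V / 2048 = 0.879 mV.
Scaled input = 1917.1556 LSBs, so code = 1917.
V_rec = 0 + 1917·0.000878906 = 1.6848633 V.
Error = 1.685 − 1.6848633 = 0.000136719 V = 0.137 mV.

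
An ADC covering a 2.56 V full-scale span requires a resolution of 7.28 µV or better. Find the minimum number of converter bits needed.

19 bits

Number of steps required ≥ 2.56 V / 7.28 µV = 351648.35.
Need 2^N ≥ 351648.35; 2^18 = 262144, 2^19 = 524288.
Minimum N = 19.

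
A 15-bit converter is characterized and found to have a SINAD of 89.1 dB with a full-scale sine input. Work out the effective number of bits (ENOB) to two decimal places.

14.51 bits

ENOB = (SINAD − 1.76) / 6.02 = (89.1 − 1.76)/6.02 = 14.508.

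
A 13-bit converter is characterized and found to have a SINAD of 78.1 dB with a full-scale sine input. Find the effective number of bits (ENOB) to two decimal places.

12.68 bits

ENOB = (SINAD − 1.76) / 6.02 = (78.1 − 1.76)/6.02 = 12.681.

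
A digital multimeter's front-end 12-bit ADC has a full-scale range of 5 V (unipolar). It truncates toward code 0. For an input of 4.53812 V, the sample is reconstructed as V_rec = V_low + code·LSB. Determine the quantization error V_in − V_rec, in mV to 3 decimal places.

One LSB is 5 V / 4096 = 1.221 mV.
(V_in − V_low)/LSB = (4.53812 − 0)/0.0012207 = 3717.6279 → code 3717 (floor).
V_rec = 0 + 3717·0.0012207 = 4.5373535 V.
Difference: 0.000766484 V → 0.766 mV.

0.766 mV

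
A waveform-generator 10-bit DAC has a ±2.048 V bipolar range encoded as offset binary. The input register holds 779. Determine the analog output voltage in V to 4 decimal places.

LSB = 4.096 V / 2^10 = 4.000 mV.
V_out = (−2.048) + 779 × 0.004 V = 1.068 V.

1.0680 V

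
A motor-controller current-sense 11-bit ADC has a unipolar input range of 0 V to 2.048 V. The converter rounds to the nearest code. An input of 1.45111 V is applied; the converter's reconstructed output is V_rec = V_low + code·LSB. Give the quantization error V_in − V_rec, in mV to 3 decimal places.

0.110 mV

LSB = 2.048/2^11 = 1.000 mV.
(1.45111 − 0)/0.001 = 1451.1100; round gives code 1451.
Reconstructed: 1.451 V.
Difference: 0.00011 V → 0.110 mV.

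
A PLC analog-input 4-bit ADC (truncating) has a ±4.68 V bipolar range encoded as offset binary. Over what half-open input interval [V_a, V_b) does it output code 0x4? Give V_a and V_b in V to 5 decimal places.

LSB = 9.36/2^4 = 0.5850 V.
Code 0x4 = 4 decimal.
V_a = V_low + 4·LSB = -2.34 V; V_b = V_low + 5·LSB = -1.755 V.

[-2.34000 V, -1.75500 V)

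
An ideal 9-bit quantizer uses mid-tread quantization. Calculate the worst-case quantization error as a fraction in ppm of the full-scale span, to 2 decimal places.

976.56 ppm

Rounding → worst-case error = ½ LSB = V_FS/2^10, so 1e+06/1024 = 976.562 ppm of full scale.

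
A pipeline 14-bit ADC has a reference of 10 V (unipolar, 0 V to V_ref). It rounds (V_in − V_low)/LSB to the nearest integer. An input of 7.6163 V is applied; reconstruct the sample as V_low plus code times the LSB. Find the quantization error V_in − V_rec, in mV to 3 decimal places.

One LSB is 10 V / 16384 = 0.610 mV.
Scaled input = 12478.5459 LSBs, so code = 12479.
Code 12479 maps back to 0 + 12479×0.000610352 V = 7.6165771 V.
V_in − V_rec = -0.000277148 V = -0.277 mV.

-0.277 mV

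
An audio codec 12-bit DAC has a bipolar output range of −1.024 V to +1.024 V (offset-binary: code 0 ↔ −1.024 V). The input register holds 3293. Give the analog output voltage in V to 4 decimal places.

LSB = 2.048 V / 2^12 = 0.500 mV.
V_out = (−1.024) + 3293 × 0.0005 V = 0.6225 V.

0.6225 V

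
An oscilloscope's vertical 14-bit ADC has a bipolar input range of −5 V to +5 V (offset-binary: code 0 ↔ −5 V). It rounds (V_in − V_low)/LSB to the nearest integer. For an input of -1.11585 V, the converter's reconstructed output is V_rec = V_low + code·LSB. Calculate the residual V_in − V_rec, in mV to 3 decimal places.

-0.127 mV

LSB = 10/2^14 = 0.610 mV.
Scaled input = 6363.7914 LSBs, so code = 6364.
V_rec = (−5) + 6364·0.000610352 = -1.1157227 V.
V_in − V_rec = -0.000127344 V = -0.127 mV.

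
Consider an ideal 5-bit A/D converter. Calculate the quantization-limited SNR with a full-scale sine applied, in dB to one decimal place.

SNR ≈ 6.02·N + 1.76 dB = 6.02·5 + 1.76 = 31.86 dB.

31.9 dB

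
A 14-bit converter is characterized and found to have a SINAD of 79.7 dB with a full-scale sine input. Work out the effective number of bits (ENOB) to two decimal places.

12.95 bits

ENOB = (SINAD − 1.76) / 6.02 = (79.7 − 1.76)/6.02 = 12.947.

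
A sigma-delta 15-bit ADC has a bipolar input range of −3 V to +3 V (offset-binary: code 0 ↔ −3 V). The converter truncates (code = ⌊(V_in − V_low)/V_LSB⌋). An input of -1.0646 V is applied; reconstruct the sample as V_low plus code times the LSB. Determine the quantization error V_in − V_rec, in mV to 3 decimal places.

Step size: 6 V ÷ 2^15 = 183.11 µV.
Scaled input = 10569.8645 LSBs, so code = 10569.
Code 10569 maps back to (−3) + 10569×0.000183105 V = -1.0647583 V.
V_in − V_rec = 0.000158301 V = 0.158 mV.

0.158 mV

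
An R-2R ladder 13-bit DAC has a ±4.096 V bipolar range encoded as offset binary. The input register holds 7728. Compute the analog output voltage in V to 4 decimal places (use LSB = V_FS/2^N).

LSB = 8.192 V / 2^13 = 1.000 mV.
V_out = (−4.096) + 7728 × 0.001 V = 3.632 V.

3.6320 V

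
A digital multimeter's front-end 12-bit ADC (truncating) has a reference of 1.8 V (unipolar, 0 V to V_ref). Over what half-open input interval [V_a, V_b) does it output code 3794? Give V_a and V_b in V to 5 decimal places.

[1.66729 V, 1.66772 V)

LSB = 1.8/2^12 = 439.45 µV.
V_a = V_low + 3794·LSB = 1.66729 V; V_b = V_low + 3795·LSB = 1.66772 V.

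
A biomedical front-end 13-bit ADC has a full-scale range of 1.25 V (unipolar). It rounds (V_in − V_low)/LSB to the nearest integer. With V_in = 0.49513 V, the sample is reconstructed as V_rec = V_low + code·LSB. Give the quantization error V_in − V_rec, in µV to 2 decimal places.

-17.71 µV

LSB = 1.25/2^13 = 152.59 µV.
(0.49513 − 0)/0.000152588 = 3244.8840; round gives code 3245.
Reconstructed: 0.49514771 V.
V_in − V_rec = -1.77051e-05 V = -17.71 µV.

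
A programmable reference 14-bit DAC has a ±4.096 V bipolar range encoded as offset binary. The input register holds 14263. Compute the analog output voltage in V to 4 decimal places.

LSB = 8.192 V / 2^14 = 0.500 mV.
V_out = (−4.096) + 14263 × 0.0005 V = 3.0355 V.

3.0355 V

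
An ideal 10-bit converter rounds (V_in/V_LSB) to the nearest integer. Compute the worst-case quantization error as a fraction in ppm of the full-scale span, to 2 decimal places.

Rounding → worst-case error = ½ LSB = V_FS/2^11, so 1e+06/2048 = 488.281 ppm of full scale.

488.28 ppm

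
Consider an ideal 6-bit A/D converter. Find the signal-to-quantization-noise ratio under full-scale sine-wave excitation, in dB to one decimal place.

SNR ≈ 6.02·N + 1.76 dB = 6.02·6 + 1.76 = 37.88 dB.

37.9 dB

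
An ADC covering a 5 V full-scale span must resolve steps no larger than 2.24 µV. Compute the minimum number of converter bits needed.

Number of steps required ≥ 5 V / 2.24 µV = 2232142.86.
Need 2^N ≥ 2232142.86; 2^21 = 2097152, 2^22 = 4194304.
Minimum N = 22.

22 bits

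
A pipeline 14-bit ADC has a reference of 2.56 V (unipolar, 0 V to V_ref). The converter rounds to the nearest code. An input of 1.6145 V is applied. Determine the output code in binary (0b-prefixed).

LSB = 2.56 V / 16384 = 156.25 µV.
(V_in − V_low)/LSB = (1.6145 − 0) / 0.00015625 = 10332.800.
round(10332.800) = 10333.
In binary (0b-prefixed): 0b10100001011101.

code 0b10100001011101 (decimal 10333)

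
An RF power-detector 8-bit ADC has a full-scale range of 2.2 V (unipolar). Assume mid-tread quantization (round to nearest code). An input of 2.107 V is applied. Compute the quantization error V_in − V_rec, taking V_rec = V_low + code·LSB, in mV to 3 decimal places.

1.531 mV

One LSB is 2.2 V / 256 = 8.594 mV.
Scaled input = 245.1782 LSBs, so code = 245.
Code 245 maps back to 0 + 245×0.00859375 V = 2.1054688 V.
V_in − V_rec = 0.00153125 V = 1.531 mV.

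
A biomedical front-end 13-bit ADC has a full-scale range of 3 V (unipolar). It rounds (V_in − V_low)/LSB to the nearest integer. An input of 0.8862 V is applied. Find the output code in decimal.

With 8192 levels over 3 V, one step is 366.21 µV.
(V_in − V_low)/LSB = (0.8862 − 0) / 0.000366211 = 2419.917.
round(2419.917) = 2420.

code 2420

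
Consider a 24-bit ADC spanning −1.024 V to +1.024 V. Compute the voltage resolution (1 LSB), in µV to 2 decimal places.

0.12 µV

Full-scale span = 2.048 V.
LSB = 2.048 / 2^24 = 2.048 / 16777216 = 1.2207e-07 V = 0.12 µV.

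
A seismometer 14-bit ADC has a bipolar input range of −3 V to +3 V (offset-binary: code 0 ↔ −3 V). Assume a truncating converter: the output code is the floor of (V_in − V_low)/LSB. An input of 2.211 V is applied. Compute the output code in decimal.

With 16384 levels over 6 V, one step is 366.21 µV.
Input sits at 14229.504 steps above V_low.
Floor → code 14229.

code 14229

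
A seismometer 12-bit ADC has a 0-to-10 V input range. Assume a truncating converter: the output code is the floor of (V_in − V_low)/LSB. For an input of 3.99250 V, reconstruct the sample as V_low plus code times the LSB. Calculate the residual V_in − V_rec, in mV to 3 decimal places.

One LSB is 10 V / 4096 = 2.441 mV.
(3.99250 − 0)/0.00244141 = 1635.3280; ⌊·⌋ gives code 1635.
V_rec = 0 + 1635·0.00244141 = 3.9916992 V.
Difference: 0.000800781 V → 0.801 mV.

0.801 mV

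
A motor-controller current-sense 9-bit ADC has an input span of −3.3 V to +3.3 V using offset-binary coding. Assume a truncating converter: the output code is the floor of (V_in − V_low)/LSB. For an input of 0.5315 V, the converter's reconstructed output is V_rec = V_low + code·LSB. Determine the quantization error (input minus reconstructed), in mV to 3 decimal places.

One LSB is 6.6 V / 512 = 12.891 mV.
(V_in − V_low)/LSB = (0.5315 − (−3.3))/0.0128906 = 297.2315 → code 297 (floor).
Reconstructed: 0.52851563 V.
Difference: 0.00298438 V → 2.984 mV.

2.984 mV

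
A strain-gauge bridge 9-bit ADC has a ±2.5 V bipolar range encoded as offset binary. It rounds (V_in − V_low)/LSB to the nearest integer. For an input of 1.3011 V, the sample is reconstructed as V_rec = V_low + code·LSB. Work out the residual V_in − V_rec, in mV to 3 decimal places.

2.272 mV

Step size: 5 V ÷ 2^9 = 9.766 mV.
(1.3011 − (−2.5))/0.00976562 = 389.2326; round gives code 389.
Code 389 maps back to (−2.5) + 389×0.00976562 V = 1.2988281 V.
V_in − V_rec = 0.00227188 V = 2.272 mV.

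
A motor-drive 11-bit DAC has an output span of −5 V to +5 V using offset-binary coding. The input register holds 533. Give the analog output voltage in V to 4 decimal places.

LSB = 10 V / 2^11 = 4.883 mV.
V_out = (−5) + 533 × 0.00488281 V = -2.39746 V.

-2.3975 V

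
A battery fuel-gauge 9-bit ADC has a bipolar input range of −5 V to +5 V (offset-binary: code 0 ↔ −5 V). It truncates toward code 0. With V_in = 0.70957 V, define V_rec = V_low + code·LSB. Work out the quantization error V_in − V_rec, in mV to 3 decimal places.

6.445 mV

One LSB is 10 V / 512 = 19.531 mV.
(0.70957 − (−5))/0.0195312 = 292.3300; ⌊·⌋ gives code 292.
Reconstructed: 0.703125 V.
Difference: 0.006445 V → 6.445 mV.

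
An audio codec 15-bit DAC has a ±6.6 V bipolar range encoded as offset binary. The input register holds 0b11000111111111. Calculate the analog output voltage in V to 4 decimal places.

-1.4442 V

LSB = 13.2 V / 2^15 = 402.83 µV.
Code 0b11000111111111 = 12799 decimal.
V_out = (−6.6) + 12799 × 0.000402832 V = -1.44415 V.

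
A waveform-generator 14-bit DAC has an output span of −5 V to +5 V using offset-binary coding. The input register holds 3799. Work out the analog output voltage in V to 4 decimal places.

-2.6813 V

LSB = 10 V / 2^14 = 0.610 mV.
V_out = (−5) + 3799 × 0.000610352 V = -2.68127 V.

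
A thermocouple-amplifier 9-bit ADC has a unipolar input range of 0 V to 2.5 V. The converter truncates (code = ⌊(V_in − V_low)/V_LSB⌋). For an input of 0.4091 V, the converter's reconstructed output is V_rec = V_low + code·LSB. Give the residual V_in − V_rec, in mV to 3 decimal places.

3.827 mV

Step size: 2.5 V ÷ 2^9 = 4.883 mV.
(V_in − V_low)/LSB = (0.4091 − 0)/0.00488281 = 83.7837 → code 83 (floor).
Code 83 maps back to 0 + 83×0.00488281 V = 0.40527344 V.
V_in − V_rec = 0.00382656 V = 3.827 mV.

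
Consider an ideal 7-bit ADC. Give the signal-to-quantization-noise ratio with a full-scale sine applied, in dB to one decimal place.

43.9 dB

SNR ≈ 6.02·N + 1.76 dB = 6.02·7 + 1.76 = 43.90 dB.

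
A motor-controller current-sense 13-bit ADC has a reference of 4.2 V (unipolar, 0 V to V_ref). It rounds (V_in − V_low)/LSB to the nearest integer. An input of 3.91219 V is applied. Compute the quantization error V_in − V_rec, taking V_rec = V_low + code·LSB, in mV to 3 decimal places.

LSB = 4.2/2^13 = 0.513 mV.
(V_in − V_low)/LSB = (3.91219 − 0)/0.000512695 = 7630.6334 → code 7631 (round).
Code 7631 maps back to 0 + 7631×0.000512695 V = 3.9123779 V.
V_in − V_rec = -0.00018793 V = -0.188 mV.

-0.188 mV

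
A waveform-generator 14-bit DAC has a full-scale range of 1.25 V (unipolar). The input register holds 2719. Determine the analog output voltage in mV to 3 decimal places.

LSB = 1.25 V / 2^14 = 76.29 µV.
V_out = 0 + 2719 × 7.62939e-05 V = 0.207443 V.
= 207.443 mV.

207.443 mV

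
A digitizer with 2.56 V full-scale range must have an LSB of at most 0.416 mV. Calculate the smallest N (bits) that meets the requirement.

13 bits

Number of steps required ≥ 2.56 V / 0.416 mV = 6153.85.
Need 2^N ≥ 6153.85; 2^12 = 4096, 2^13 = 8192.
Minimum N = 13.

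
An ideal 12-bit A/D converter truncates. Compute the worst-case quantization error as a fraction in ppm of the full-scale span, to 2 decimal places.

244.14 ppm

Truncating → worst-case error = 1 LSB = V_FS/2^12, so 1e+06/4096 = 244.141 ppm of full scale.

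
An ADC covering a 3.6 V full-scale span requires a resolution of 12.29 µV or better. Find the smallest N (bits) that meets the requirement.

Number of steps required ≥ 3.6 V / 12.29 µV = 292921.07.
Need 2^N ≥ 292921.07; 2^18 = 262144, 2^19 = 524288.
Minimum N = 19.

19 bits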